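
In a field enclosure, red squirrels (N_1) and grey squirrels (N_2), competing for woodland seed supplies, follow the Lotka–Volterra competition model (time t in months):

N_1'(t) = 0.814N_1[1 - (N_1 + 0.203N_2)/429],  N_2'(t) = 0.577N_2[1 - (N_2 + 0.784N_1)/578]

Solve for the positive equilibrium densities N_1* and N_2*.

Setting both brackets to zero gives the nullclines N_1 + 0.203N_2 = 429 and 0.784N_1 + N_2 = 578.
Substituting N_2 = 578 - 0.784N_1 into the first: N_1(1 - 0.203·0.784) = 429 - 0.203·578.
So N_1* = 312/0.841 = 371, and then N_2* = 578 - 0.784·371 = 287.

N_1* ≈ 371, N_2* ≈ 287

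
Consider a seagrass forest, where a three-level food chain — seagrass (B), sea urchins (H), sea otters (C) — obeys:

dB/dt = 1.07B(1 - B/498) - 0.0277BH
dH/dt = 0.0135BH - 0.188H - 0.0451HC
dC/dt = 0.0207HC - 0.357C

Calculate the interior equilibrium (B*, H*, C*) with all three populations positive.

B* ≈ 276, H* ≈ 17.2, C* ≈ 78.3

From dC/dt = 0: 0.0207H* = 0.357, so H* = 17.2.
From dB/dt = 0: 1.07(1 - B*/498) = 0.0277·17.2, giving B* = 498·(1 - 0.446) = 276.
From dH/dt = 0: 0.0135·276 - 0.188 = 0.0451C*, so C* = 3.53/0.0451 = 78.3.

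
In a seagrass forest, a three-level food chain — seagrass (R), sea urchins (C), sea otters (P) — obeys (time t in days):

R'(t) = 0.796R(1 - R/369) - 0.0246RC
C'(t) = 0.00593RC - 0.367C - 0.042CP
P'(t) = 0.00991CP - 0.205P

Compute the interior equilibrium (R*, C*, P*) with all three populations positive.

R* ≈ 133, C* ≈ 20.7, P* ≈ 10.1

From dP/dt = 0: 0.00991C* = 0.205, so C* = 20.7.
From dR/dt = 0: 0.796(1 - R*/369) = 0.0246·20.7, giving R* = 369·(1 - 0.639) = 133.
From dC/dt = 0: 0.00593·133 - 0.367 = 0.042P*, so P* = 0.422/0.042 = 10.1.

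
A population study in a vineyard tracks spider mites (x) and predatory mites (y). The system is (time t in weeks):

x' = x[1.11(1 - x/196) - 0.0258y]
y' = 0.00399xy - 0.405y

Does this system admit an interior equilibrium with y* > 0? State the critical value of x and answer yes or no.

The predator equation gives dy/dt > 0 only when x > 0.405/0.00399 = 102.
Without the predator, x → K = 196. Since 196 > 102, the predator can invade and persist.

Threshold x = 102; K > 102, so yes, the predator persists.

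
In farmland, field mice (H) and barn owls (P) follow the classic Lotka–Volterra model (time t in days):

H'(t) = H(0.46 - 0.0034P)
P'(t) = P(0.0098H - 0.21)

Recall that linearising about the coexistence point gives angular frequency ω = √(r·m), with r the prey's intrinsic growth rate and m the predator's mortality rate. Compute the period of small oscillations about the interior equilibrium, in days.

T ≈ 20.2 days

Here r = 0.46 and m = 0.21, so r·m = 0.0966.
ω = √0.0966 = 0.311 per day, hence T = 2π/ω ≈ 20.2 days.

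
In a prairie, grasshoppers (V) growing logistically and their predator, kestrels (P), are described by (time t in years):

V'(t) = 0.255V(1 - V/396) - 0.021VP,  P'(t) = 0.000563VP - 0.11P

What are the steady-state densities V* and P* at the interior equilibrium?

V* ≈ 195, P* ≈ 6.15

From dP/dt = 0 with P > 0: 0.000563V* = 0.11, so V* = 195.
Substitute into dV/dt = 0: 0.255(1 - 195/396) = 0.021P*.
The bracket is 0.507, giving P* = 0.129/0.021 = 6.15.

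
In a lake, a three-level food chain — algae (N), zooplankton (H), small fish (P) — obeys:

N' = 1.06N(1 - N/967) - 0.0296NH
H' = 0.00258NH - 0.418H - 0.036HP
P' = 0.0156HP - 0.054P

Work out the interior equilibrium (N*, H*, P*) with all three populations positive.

From dP/dt = 0: 0.0156H* = 0.054, so H* = 3.46.
From dN/dt = 0: 1.06(1 - N*/967) = 0.0296·3.46, giving N* = 967·(1 - 0.0967) = 874.
From dH/dt = 0: 0.00258·874 - 0.418 = 0.036P*, so P* = 1.84/0.036 = 51.

N* ≈ 874, H* ≈ 3.46, P* ≈ 51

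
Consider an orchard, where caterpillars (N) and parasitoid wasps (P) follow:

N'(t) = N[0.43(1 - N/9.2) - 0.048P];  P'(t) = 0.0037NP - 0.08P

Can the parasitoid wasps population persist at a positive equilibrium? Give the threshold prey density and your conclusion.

Threshold N = 21.6; K < 21.6, so no, the predator goes extinct.

The predator equation gives dP/dt > 0 only when N > 0.08/0.0037 = 21.6.
Without the predator, N → K = 9.2. Since 9.2 < 21.6, the predator cannot invade.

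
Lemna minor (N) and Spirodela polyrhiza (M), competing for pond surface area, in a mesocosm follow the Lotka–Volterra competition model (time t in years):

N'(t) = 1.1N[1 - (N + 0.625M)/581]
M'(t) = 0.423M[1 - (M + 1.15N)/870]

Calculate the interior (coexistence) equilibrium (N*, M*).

N* ≈ 132, M* ≈ 718

Setting both brackets to zero gives the nullclines N + 0.625M = 581 and 1.15N + M = 870.
Substituting M = 870 - 1.15N into the first: N(1 - 0.625·1.15) = 581 - 0.625·870.
So N* = 37.2/0.281 = 132, and then M* = 870 - 1.15·132 = 718.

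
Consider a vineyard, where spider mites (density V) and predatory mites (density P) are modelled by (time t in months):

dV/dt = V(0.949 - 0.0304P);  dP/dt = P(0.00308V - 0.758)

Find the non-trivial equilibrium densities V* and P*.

Set dP/dt = 0 with P > 0: 0.00308V - 0.758 = 0, so V* = 0.758/0.00308 = 246.
Set dV/dt = 0 with V > 0: 0.949 - 0.0304P = 0, so P* = 0.949/0.0304 = 31.2.

V* ≈ 246, P* ≈ 31.2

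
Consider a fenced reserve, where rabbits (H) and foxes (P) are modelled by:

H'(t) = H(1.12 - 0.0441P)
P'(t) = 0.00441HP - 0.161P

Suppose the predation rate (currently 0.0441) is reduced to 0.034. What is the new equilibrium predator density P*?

P* ≈ 32.9

At the interior fixed point, setting dH/dt = 0 with H > 0 fixes P* = (prey growth rate)/(HP coefficient) — independent of the other coefficients.
With the change, P* = 1.12/0.034 = 32.9; it rises from 25.4.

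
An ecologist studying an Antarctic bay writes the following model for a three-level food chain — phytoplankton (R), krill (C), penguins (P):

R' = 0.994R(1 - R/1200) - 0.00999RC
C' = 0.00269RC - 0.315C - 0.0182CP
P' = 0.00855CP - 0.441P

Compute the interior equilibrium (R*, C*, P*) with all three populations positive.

From dP/dt = 0: 0.00855C* = 0.441, so C* = 51.6.
From dR/dt = 0: 0.994(1 - R*/1200) = 0.00999·51.6, giving R* = 1200·(1 - 0.518) = 578.
From dC/dt = 0: 0.00269·578 - 0.315 = 0.0182P*, so P* = 1.24/0.0182 = 68.1.

R* ≈ 578, C* ≈ 51.6, P* ≈ 68.1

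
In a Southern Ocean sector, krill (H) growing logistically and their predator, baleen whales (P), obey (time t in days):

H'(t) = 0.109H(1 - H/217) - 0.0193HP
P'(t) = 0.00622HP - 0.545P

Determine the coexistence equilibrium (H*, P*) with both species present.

From dP/dt = 0 with P > 0: 0.00622H* = 0.545, so H* = 87.6.
Substitute into dH/dt = 0: 0.109(1 - 87.6/217) = 0.0193P*.
The bracket is 0.596, giving P* = 0.065/0.0193 = 3.37.

H* ≈ 87.6, P* ≈ 3.37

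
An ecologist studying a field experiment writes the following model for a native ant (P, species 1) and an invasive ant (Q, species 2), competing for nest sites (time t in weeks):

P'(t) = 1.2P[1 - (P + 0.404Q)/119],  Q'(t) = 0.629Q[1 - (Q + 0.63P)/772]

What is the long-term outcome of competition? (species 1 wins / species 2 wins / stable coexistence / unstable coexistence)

Compare the nullcline intercepts: K1/α12 = 119/0.404 = 295 < K2 = 772; K2/α21 = 772/0.63 = 1230 > K1 = 119.
Since the inequalities point opposite ways, species 2 can invade but species 1 cannot.

species 2 excludes species 1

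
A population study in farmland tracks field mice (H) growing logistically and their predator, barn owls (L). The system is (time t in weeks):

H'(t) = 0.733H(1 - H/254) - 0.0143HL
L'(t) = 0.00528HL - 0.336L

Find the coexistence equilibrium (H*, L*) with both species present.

From dL/dt = 0 with L > 0: 0.00528H* = 0.336, so H* = 63.6.
Substitute into dH/dt = 0: 0.733(1 - 63.6/254) = 0.0143L*.
The bracket is 0.749, giving L* = 0.549/0.0143 = 38.4.

H* ≈ 63.6, L* ≈ 38.4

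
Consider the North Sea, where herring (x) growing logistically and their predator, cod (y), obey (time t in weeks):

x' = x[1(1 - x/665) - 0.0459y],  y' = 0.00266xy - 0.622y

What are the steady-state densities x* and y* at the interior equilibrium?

From dy/dt = 0 with y > 0: 0.00266x* = 0.622, so x* = 234.
Substitute into dx/dt = 0: 1(1 - 234/665) = 0.0459y*.
The bracket is 0.648, giving y* = 0.648/0.0459 = 14.1.

x* ≈ 234, y* ≈ 14.1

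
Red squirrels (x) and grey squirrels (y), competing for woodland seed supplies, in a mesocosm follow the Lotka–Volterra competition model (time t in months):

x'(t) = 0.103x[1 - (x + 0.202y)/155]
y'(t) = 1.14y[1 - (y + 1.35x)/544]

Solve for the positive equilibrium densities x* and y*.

x* ≈ 62, y* ≈ 460

Setting both brackets to zero gives the nullclines x + 0.202y = 155 and 1.35x + y = 544.
Substituting y = 544 - 1.35x into the first: x(1 - 0.202·1.35) = 155 - 0.202·544.
So x* = 45.1/0.727 = 62, and then y* = 544 - 1.35·62 = 460.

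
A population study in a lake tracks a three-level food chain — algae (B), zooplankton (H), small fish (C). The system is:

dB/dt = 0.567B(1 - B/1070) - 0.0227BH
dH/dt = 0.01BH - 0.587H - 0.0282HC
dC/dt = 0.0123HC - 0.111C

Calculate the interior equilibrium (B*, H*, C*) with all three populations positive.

From dC/dt = 0: 0.0123H* = 0.111, so H* = 9.02.
From dB/dt = 0: 0.567(1 - B*/1070) = 0.0227·9.02, giving B* = 1070·(1 - 0.361) = 683.
From dH/dt = 0: 0.01·683 - 0.587 = 0.0282C*, so C* = 6.25/0.0282 = 222.

B* ≈ 683, H* ≈ 9.02, C* ≈ 222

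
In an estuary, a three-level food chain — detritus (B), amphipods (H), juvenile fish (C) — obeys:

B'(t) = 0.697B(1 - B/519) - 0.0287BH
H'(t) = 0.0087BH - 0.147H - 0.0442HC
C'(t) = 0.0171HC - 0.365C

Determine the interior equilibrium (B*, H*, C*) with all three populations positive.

From dC/dt = 0: 0.0171H* = 0.365, so H* = 21.3.
From dB/dt = 0: 0.697(1 - B*/519) = 0.0287·21.3, giving B* = 519·(1 - 0.879) = 62.8.
From dH/dt = 0: 0.0087·62.8 - 0.147 = 0.0442C*, so C* = 0.4/0.0442 = 9.04.

B* ≈ 62.8, H* ≈ 21.3, C* ≈ 9.04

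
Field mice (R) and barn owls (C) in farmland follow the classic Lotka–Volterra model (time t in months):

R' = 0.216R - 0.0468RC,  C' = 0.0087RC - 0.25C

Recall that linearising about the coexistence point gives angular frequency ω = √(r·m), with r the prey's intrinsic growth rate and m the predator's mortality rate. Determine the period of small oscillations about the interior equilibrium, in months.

Here r = 0.216 and m = 0.25, so r·m = 0.054.
ω = √0.054 = 0.232 per month, hence T = 2π/ω ≈ 27 months.

T ≈ 27 months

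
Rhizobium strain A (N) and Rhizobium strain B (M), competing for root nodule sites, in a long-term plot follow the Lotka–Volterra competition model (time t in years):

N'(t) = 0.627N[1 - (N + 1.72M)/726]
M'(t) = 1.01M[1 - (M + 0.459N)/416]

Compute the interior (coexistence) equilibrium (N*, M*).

N* ≈ 49.8, M* ≈ 393

Setting both brackets to zero gives the nullclines N + 1.72M = 726 and 0.459N + M = 416.
Substituting M = 416 - 0.459N into the first: N(1 - 1.72·0.459) = 726 - 1.72·416.
So N* = 10.5/0.211 = 49.8, and then M* = 416 - 0.459·49.8 = 393.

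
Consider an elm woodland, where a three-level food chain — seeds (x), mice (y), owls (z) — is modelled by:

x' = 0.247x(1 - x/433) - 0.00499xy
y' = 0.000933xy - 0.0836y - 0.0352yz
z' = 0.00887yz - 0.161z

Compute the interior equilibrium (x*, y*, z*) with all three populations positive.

x* ≈ 274, y* ≈ 18.2, z* ≈ 4.89

From dz/dt = 0: 0.00887y* = 0.161, so y* = 18.2.
From dx/dt = 0: 0.247(1 - x*/433) = 0.00499·18.2, giving x* = 433·(1 - 0.367) = 274.
From dy/dt = 0: 0.000933·274 - 0.0836 = 0.0352z*, so z* = 0.172/0.0352 = 4.89.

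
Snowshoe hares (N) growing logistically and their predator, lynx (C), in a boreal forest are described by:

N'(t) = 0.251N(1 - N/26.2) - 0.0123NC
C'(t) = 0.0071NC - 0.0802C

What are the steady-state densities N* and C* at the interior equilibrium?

N* ≈ 11.3, C* ≈ 11.6

From dC/dt = 0 with C > 0: 0.0071N* = 0.0802, so N* = 11.3.
Substitute into dN/dt = 0: 0.251(1 - 11.3/26.2) = 0.0123C*.
The bracket is 0.569, giving C* = 0.143/0.0123 = 11.6.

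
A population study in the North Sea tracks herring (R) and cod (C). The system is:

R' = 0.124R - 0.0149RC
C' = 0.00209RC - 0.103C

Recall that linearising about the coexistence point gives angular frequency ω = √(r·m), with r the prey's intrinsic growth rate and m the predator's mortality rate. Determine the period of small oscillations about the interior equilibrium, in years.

T ≈ 55.6 years

Here r = 0.124 and m = 0.103, so r·m = 0.0128.
ω = √0.0128 = 0.113 per year, hence T = 2π/ω ≈ 55.6 years.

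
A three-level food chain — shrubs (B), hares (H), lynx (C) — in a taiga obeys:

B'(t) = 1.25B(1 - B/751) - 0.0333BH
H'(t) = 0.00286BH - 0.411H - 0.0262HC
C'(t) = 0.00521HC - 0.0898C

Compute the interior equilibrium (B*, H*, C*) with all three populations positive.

From dC/dt = 0: 0.00521H* = 0.0898, so H* = 17.2.
From dB/dt = 0: 1.25(1 - B*/751) = 0.0333·17.2, giving B* = 751·(1 - 0.459) = 406.
From dH/dt = 0: 0.00286·406 - 0.411 = 0.0262C*, so C* = 0.751/0.0262 = 28.6.

B* ≈ 406, H* ≈ 17.2, C* ≈ 28.6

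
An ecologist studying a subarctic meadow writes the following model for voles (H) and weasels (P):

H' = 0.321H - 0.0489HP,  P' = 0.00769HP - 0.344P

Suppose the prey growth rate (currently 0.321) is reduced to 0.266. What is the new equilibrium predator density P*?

At the interior fixed point, setting dH/dt = 0 with H > 0 fixes P* = (prey growth rate)/(HP coefficient) — independent of the other coefficients.
With the change, P* = 0.266/0.0489 = 5.44; it falls from 6.56.

P* ≈ 5.44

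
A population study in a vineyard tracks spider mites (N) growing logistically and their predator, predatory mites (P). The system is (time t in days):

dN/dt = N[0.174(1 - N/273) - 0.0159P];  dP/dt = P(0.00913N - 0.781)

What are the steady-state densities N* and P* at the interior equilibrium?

From dP/dt = 0 with P > 0: 0.00913N* = 0.781, so N* = 85.5.
Substitute into dN/dt = 0: 0.174(1 - 85.5/273) = 0.0159P*.
The bracket is 0.687, giving P* = 0.119/0.0159 = 7.51.

N* ≈ 85.5, P* ≈ 7.51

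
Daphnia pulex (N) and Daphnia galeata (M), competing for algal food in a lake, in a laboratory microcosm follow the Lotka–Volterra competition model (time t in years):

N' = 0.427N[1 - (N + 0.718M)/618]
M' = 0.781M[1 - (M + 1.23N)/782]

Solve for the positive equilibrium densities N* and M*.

N* ≈ 484, M* ≈ 187

Setting both brackets to zero gives the nullclines N + 0.718M = 618 and 1.23N + M = 782.
Substituting M = 782 - 1.23N into the first: N(1 - 0.718·1.23) = 618 - 0.718·782.
So N* = 56.5/0.117 = 484, and then M* = 782 - 1.23·484 = 187.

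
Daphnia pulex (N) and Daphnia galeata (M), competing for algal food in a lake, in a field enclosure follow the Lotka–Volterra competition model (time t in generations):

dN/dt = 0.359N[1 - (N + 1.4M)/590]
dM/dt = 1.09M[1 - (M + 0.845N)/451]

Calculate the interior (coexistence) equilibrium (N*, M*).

Setting both brackets to zero gives the nullclines N + 1.4M = 590 and 0.845N + M = 451.
Substituting M = 451 - 0.845N into the first: N(1 - 1.4·0.845) = 590 - 1.4·451.
So N* = -41.4/-0.183 = 226, and then M* = 451 - 0.845·226 = 260.

N* ≈ 226, M* ≈ 260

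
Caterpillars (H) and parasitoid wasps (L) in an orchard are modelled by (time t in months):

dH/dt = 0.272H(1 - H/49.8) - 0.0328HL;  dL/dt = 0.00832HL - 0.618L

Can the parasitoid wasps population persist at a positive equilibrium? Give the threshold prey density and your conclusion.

Threshold H = 74.3; K < 74.3, so no, the predator goes extinct.

The predator equation gives dL/dt > 0 only when H > 0.618/0.00832 = 74.3.
Without the predator, H → K = 49.8. Since 49.8 < 74.3, the predator cannot invade.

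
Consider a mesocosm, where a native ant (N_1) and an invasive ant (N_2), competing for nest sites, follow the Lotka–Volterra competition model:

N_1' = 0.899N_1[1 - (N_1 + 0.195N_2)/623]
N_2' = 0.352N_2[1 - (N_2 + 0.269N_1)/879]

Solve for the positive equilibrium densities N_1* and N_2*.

Setting both brackets to zero gives the nullclines N_1 + 0.195N_2 = 623 and 0.269N_1 + N_2 = 879.
Substituting N_2 = 879 - 0.269N_1 into the first: N_1(1 - 0.195·0.269) = 623 - 0.195·879.
So N_1* = 452/0.948 = 477, and then N_2* = 879 - 0.269·477 = 751.

N_1* ≈ 477, N_2* ≈ 751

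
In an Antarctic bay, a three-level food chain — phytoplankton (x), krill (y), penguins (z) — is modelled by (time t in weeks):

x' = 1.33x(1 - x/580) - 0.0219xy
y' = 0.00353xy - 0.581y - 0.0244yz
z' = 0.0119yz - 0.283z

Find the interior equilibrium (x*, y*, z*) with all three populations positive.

x* ≈ 353, y* ≈ 23.8, z* ≈ 27.2

From dz/dt = 0: 0.0119y* = 0.283, so y* = 23.8.
From dx/dt = 0: 1.33(1 - x*/580) = 0.0219·23.8, giving x* = 580·(1 - 0.392) = 353.
From dy/dt = 0: 0.00353·353 - 0.581 = 0.0244z*, so z* = 0.665/0.0244 = 27.2.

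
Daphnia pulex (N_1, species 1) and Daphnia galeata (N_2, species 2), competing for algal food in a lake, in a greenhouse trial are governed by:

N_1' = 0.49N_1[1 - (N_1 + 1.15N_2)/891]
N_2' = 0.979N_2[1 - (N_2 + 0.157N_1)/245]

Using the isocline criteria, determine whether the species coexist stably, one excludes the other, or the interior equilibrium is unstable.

stable coexistence

Compare the nullcline intercepts: K1/α12 = 891/1.15 = 775 > K2 = 245; K2/α21 = 245/0.157 = 1560 > K1 = 891.
Since both inequalities hold, each species can invade when rare, so the interior equilibrium is stable.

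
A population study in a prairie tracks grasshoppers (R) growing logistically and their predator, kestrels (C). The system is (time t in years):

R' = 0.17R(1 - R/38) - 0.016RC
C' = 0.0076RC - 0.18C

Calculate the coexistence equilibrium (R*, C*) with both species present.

R* ≈ 23.7, C* ≈ 4

From dC/dt = 0 with C > 0: 0.0076R* = 0.18, so R* = 23.7.
Substitute into dR/dt = 0: 0.17(1 - 23.7/38) = 0.016C*.
The bracket is 0.377, giving C* = 0.064/0.016 = 4.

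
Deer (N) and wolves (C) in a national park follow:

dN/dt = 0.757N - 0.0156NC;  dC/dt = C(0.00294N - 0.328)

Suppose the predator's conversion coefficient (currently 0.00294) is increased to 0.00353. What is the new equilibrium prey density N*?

At the interior fixed point, setting dC/dt = 0 with C > 0 fixes N* = (predator death rate)/(NC coefficient) — independent of the other coefficients.
With the change, N* = 0.328/0.00353 = 92.9; it falls from 112.

N* ≈ 92.9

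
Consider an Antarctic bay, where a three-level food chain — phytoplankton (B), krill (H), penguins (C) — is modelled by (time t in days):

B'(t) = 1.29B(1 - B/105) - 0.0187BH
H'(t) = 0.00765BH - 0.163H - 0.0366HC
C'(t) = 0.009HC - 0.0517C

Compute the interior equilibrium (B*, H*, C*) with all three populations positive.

B* ≈ 96.3, H* ≈ 5.74, C* ≈ 15.7

From dC/dt = 0: 0.009H* = 0.0517, so H* = 5.74.
From dB/dt = 0: 1.29(1 - B*/105) = 0.0187·5.74, giving B* = 105·(1 - 0.0833) = 96.3.
From dH/dt = 0: 0.00765·96.3 - 0.163 = 0.0366C*, so C* = 0.573/0.0366 = 15.7.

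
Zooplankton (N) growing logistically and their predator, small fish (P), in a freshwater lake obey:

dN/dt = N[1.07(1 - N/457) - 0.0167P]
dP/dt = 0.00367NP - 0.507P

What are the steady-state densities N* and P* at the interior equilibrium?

From dP/dt = 0 with P > 0: 0.00367N* = 0.507, so N* = 138.
Substitute into dN/dt = 0: 1.07(1 - 138/457) = 0.0167P*.
The bracket is 0.698, giving P* = 0.747/0.0167 = 44.7.

N* ≈ 138, P* ≈ 44.7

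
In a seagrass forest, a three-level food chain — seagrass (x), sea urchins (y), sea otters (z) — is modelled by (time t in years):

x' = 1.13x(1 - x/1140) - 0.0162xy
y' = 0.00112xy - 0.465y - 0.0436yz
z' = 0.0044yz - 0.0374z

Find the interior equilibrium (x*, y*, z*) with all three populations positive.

From dz/dt = 0: 0.0044y* = 0.0374, so y* = 8.5.
From dx/dt = 0: 1.13(1 - x*/1140) = 0.0162·8.5, giving x* = 1140·(1 - 0.122) = 1000.
From dy/dt = 0: 0.00112·1000 - 0.465 = 0.0436z*, so z* = 0.656/0.0436 = 15.1.

x* ≈ 1000, y* ≈ 8.5, z* ≈ 15.1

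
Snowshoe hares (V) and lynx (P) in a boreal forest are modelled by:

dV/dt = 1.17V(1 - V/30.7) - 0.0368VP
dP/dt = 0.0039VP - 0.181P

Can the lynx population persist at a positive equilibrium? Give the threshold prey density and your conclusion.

Threshold V = 46.4; K < 46.4, so no, the predator goes extinct.

The predator equation gives dP/dt > 0 only when V > 0.181/0.0039 = 46.4.
Without the predator, V → K = 30.7. Since 30.7 < 46.4, the predator cannot invade.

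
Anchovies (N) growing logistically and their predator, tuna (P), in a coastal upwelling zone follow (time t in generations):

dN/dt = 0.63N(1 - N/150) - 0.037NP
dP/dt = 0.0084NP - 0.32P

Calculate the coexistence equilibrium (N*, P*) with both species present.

From dP/dt = 0 with P > 0: 0.0084N* = 0.32, so N* = 38.1.
Substitute into dN/dt = 0: 0.63(1 - 38.1/150) = 0.037P*.
The bracket is 0.746, giving P* = 0.47/0.037 = 12.7.

N* ≈ 38.1, P* ≈ 12.7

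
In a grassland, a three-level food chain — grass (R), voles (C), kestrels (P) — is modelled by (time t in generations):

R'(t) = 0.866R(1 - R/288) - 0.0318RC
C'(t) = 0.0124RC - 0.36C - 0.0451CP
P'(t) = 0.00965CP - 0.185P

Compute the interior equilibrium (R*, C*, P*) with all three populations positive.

From dP/dt = 0: 0.00965C* = 0.185, so C* = 19.2.
From dR/dt = 0: 0.866(1 - R*/288) = 0.0318·19.2, giving R* = 288·(1 - 0.704) = 85.3.
From dC/dt = 0: 0.0124·85.3 - 0.36 = 0.0451P*, so P* = 0.697/0.0451 = 15.5.

R* ≈ 85.3, C* ≈ 19.2, P* ≈ 15.5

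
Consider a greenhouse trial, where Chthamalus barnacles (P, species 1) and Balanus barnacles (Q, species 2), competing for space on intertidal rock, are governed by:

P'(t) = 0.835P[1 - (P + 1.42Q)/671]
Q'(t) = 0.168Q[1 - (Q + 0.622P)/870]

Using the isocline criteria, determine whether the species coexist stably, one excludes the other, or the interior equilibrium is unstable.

Compare the nullcline intercepts: K1/α12 = 671/1.42 = 473 < K2 = 870; K2/α21 = 870/0.622 = 1400 > K1 = 671.
Since the inequalities point opposite ways, species 2 can invade but species 1 cannot.

species 2 excludes species 1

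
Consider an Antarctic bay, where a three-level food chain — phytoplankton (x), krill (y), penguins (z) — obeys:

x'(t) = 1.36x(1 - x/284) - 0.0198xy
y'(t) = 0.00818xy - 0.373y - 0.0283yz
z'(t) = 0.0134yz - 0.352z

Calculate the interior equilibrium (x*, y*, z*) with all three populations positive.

x* ≈ 175, y* ≈ 26.3, z* ≈ 37.5

From dz/dt = 0: 0.0134y* = 0.352, so y* = 26.3.
From dx/dt = 0: 1.36(1 - x*/284) = 0.0198·26.3, giving x* = 284·(1 - 0.382) = 175.
From dy/dt = 0: 0.00818·175 - 0.373 = 0.0283z*, so z* = 1.06/0.0283 = 37.5.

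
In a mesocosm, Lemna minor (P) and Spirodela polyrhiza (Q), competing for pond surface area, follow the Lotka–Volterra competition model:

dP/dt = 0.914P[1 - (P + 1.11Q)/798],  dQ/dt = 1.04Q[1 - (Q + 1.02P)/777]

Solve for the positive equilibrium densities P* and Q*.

P* ≈ 488, Q* ≈ 280

Setting both brackets to zero gives the nullclines P + 1.11Q = 798 and 1.02P + Q = 777.
Substituting Q = 777 - 1.02P into the first: P(1 - 1.11·1.02) = 798 - 1.11·777.
So P* = -64.5/-0.132 = 488, and then Q* = 777 - 1.02·488 = 280.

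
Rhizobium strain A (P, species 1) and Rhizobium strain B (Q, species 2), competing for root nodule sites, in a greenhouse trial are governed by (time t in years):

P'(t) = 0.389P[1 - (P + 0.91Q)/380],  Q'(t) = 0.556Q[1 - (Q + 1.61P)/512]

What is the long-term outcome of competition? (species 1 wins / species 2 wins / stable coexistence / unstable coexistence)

Compare the nullcline intercepts: K1/α12 = 380/0.91 = 418 < K2 = 512; K2/α21 = 512/1.61 = 318 < K1 = 380.
Since both are reversed, neither can invade when rare; the interior point is a saddle.

unstable coexistence (outcome depends on initial conditions)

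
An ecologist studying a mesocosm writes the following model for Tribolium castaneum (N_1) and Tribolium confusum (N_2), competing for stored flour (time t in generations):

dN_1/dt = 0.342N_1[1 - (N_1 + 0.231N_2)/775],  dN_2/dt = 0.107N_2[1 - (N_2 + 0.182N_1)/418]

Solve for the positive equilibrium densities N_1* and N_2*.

N_1* ≈ 708, N_2* ≈ 289

Setting both brackets to zero gives the nullclines N_1 + 0.231N_2 = 775 and 0.182N_1 + N_2 = 418.
Substituting N_2 = 418 - 0.182N_1 into the first: N_1(1 - 0.231·0.182) = 775 - 0.231·418.
So N_1* = 678/0.958 = 708, and then N_2* = 418 - 0.182·708 = 289.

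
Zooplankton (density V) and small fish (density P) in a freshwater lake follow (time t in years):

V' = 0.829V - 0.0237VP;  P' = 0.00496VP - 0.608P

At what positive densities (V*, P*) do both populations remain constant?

Set dP/dt = 0 with P > 0: 0.00496V - 0.608 = 0, so V* = 0.608/0.00496 = 123.
Set dV/dt = 0 with V > 0: 0.829 - 0.0237P = 0, so P* = 0.829/0.0237 = 35.

V* ≈ 123, P* ≈ 35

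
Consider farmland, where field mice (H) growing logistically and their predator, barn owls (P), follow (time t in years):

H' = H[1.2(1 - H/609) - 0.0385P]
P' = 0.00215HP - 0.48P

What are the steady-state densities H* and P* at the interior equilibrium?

From dP/dt = 0 with P > 0: 0.00215H* = 0.48, so H* = 223.
Substitute into dH/dt = 0: 1.2(1 - 223/609) = 0.0385P*.
The bracket is 0.633, giving P* = 0.76/0.0385 = 19.7.

H* ≈ 223, P* ≈ 19.7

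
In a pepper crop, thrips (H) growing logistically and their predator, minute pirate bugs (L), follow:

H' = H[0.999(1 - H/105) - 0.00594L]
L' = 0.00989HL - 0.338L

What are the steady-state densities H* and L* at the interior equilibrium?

From dL/dt = 0 with L > 0: 0.00989H* = 0.338, so H* = 34.2.
Substitute into dH/dt = 0: 0.999(1 - 34.2/105) = 0.00594L*.
The bracket is 0.675, giving L* = 0.674/0.00594 = 113.

H* ≈ 34.2, L* ≈ 113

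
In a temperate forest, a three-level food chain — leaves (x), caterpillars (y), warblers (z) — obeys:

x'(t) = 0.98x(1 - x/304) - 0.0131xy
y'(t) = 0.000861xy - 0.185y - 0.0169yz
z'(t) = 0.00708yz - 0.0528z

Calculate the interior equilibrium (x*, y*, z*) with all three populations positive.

From dz/dt = 0: 0.00708y* = 0.0528, so y* = 7.46.
From dx/dt = 0: 0.98(1 - x*/304) = 0.0131·7.46, giving x* = 304·(1 - 0.0997) = 274.
From dy/dt = 0: 0.000861·274 - 0.185 = 0.0169z*, so z* = 0.0507/0.0169 = 3.

x* ≈ 274, y* ≈ 7.46, z* ≈ 3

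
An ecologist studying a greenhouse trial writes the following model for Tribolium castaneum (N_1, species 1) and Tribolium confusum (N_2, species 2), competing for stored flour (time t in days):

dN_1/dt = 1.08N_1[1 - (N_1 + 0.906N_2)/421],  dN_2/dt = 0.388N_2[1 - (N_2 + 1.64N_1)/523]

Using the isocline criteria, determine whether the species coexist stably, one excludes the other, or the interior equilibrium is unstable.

Compare the nullcline intercepts: K1/α12 = 421/0.906 = 465 < K2 = 523; K2/α21 = 523/1.64 = 319 < K1 = 421.
Since both are reversed, neither can invade when rare; the interior point is a saddle.

unstable coexistence (outcome depends on initial conditions)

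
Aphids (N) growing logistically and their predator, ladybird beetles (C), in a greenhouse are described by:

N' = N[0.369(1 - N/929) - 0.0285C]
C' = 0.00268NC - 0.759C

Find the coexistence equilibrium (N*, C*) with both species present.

From dC/dt = 0 with C > 0: 0.00268N* = 0.759, so N* = 283.
Substitute into dN/dt = 0: 0.369(1 - 283/929) = 0.0285C*.
The bracket is 0.695, giving C* = 0.257/0.0285 = 9.

N* ≈ 283, C* ≈ 9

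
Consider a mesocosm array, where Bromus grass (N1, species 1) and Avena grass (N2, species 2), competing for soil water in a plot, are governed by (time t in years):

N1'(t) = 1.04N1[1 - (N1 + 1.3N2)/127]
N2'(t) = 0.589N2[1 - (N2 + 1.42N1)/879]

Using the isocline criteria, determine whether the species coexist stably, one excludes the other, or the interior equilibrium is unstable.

Compare the nullcline intercepts: K1/α12 = 127/1.3 = 97.7 < K2 = 879; K2/α21 = 879/1.42 = 619 > K1 = 127.
Since the inequalities point opposite ways, species 2 can invade but species 1 cannot.

species 2 excludes species 1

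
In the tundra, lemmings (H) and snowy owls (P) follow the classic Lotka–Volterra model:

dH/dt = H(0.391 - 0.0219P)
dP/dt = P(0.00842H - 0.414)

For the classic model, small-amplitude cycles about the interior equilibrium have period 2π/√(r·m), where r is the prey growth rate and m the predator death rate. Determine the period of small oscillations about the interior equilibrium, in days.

T ≈ 15.6 days

Here r = 0.391 and m = 0.414, so r·m = 0.162.
ω = √0.162 = 0.402 per day, hence T = 2π/ω ≈ 15.6 days.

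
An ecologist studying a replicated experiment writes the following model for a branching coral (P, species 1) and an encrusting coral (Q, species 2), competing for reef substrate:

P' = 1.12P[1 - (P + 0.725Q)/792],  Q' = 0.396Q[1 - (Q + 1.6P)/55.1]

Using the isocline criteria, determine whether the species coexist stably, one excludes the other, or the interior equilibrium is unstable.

Compare the nullcline intercepts: K1/α12 = 792/0.725 = 1090 > K2 = 55.1; K2/α21 = 55.1/1.6 = 34.4 < K1 = 792.
Since the inequalities point opposite ways, species 1 can invade but species 2 cannot.

species 1 excludes species 2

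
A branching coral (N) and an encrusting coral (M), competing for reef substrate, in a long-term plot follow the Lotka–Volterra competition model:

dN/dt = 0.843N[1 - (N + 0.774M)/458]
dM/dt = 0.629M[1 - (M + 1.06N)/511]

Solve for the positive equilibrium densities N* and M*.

Setting both brackets to zero gives the nullclines N + 0.774M = 458 and 1.06N + M = 511.
Substituting M = 511 - 1.06N into the first: N(1 - 0.774·1.06) = 458 - 0.774·511.
So N* = 62.5/0.18 = 348, and then M* = 511 - 1.06·348 = 142.

N* ≈ 348, M* ≈ 142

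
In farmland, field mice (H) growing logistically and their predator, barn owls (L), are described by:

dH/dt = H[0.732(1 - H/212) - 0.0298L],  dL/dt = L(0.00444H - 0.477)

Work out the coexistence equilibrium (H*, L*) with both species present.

From dL/dt = 0 with L > 0: 0.00444H* = 0.477, so H* = 107.
Substitute into dH/dt = 0: 0.732(1 - 107/212) = 0.0298L*.
The bracket is 0.493, giving L* = 0.361/0.0298 = 12.1.

H* ≈ 107, L* ≈ 12.1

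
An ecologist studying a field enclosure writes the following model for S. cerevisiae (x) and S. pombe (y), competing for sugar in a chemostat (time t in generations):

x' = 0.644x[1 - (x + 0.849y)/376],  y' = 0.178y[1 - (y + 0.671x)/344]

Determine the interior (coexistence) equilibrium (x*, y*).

Setting both brackets to zero gives the nullclines x + 0.849y = 376 and 0.671x + y = 344.
Substituting y = 344 - 0.671x into the first: x(1 - 0.849·0.671) = 376 - 0.849·344.
So x* = 83.9/0.43 = 195, and then y* = 344 - 0.671·195 = 213.

x* ≈ 195, y* ≈ 213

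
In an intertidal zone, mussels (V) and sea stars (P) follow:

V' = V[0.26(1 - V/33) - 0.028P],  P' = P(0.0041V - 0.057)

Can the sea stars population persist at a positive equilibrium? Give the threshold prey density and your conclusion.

Threshold V = 13.9; K > 13.9, so yes, the predator persists.

The predator equation gives dP/dt > 0 only when V > 0.057/0.0041 = 13.9.
Without the predator, V → K = 33. Since 33 > 13.9, the predator can invade and persist.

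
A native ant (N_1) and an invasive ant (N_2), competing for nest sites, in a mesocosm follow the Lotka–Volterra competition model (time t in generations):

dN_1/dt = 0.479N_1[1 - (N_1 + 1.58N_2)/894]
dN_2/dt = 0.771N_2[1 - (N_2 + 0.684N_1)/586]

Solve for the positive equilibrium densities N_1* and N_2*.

N_1* ≈ 395, N_2* ≈ 316

Setting both brackets to zero gives the nullclines N_1 + 1.58N_2 = 894 and 0.684N_1 + N_2 = 586.
Substituting N_2 = 586 - 0.684N_1 into the first: N_1(1 - 1.58·0.684) = 894 - 1.58·586.
So N_1* = -31.9/-0.0807 = 395, and then N_2* = 586 - 0.684·395 = 316.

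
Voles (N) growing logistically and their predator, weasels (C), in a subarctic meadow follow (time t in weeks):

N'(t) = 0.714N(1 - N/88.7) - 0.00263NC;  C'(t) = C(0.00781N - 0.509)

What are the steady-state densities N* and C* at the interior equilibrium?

From dC/dt = 0 with C > 0: 0.00781N* = 0.509, so N* = 65.2.
Substitute into dN/dt = 0: 0.714(1 - 65.2/88.7) = 0.00263C*.
The bracket is 0.265, giving C* = 0.189/0.00263 = 72.

N* ≈ 65.2, C* ≈ 72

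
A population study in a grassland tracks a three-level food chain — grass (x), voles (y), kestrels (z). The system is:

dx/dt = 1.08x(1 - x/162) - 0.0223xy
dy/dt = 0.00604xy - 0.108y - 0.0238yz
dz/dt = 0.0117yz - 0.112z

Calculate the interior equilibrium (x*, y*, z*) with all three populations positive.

x* ≈ 130, y* ≈ 9.57, z* ≈ 28.4

From dz/dt = 0: 0.0117y* = 0.112, so y* = 9.57.
From dx/dt = 0: 1.08(1 - x*/162) = 0.0223·9.57, giving x* = 162·(1 - 0.198) = 130.
From dy/dt = 0: 0.00604·130 - 0.108 = 0.0238z*, so z* = 0.677/0.0238 = 28.4.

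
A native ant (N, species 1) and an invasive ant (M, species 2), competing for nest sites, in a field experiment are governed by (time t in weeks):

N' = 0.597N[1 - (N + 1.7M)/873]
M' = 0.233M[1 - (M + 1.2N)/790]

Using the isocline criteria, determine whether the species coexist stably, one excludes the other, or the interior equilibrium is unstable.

unstable coexistence (outcome depends on initial conditions)

Compare the nullcline intercepts: K1/α12 = 873/1.7 = 514 < K2 = 790; K2/α21 = 790/1.2 = 658 < K1 = 873.
Since both are reversed, neither can invade when rare; the interior point is a saddle.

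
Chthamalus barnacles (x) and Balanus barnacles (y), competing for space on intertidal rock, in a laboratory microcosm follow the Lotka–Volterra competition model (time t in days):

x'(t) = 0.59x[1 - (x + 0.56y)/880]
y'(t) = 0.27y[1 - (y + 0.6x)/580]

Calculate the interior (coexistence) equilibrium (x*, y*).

Setting both brackets to zero gives the nullclines x + 0.56y = 880 and 0.6x + y = 580.
Substituting y = 580 - 0.6x into the first: x(1 - 0.56·0.6) = 880 - 0.56·580.
So x* = 555/0.664 = 836, and then y* = 580 - 0.6·836 = 78.3.

x* ≈ 836, y* ≈ 78.3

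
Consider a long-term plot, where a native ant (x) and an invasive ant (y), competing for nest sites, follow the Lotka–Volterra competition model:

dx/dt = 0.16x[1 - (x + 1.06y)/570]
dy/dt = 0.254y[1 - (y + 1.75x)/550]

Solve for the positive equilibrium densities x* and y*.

Setting both brackets to zero gives the nullclines x + 1.06y = 570 and 1.75x + y = 550.
Substituting y = 550 - 1.75x into the first: x(1 - 1.06·1.75) = 570 - 1.06·550.
So x* = -13/-0.855 = 15.2, and then y* = 550 - 1.75·15.2 = 523.

x* ≈ 15.2, y* ≈ 523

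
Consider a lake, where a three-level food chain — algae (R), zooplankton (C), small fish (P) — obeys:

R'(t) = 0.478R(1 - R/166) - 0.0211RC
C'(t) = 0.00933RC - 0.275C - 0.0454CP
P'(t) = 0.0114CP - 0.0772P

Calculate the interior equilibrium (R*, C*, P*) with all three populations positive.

R* ≈ 116, C* ≈ 6.77, P* ≈ 17.9

From dP/dt = 0: 0.0114C* = 0.0772, so C* = 6.77.
From dR/dt = 0: 0.478(1 - R*/166) = 0.0211·6.77, giving R* = 166·(1 - 0.299) = 116.
From dC/dt = 0: 0.00933·116 - 0.275 = 0.0454P*, so P* = 0.811/0.0454 = 17.9.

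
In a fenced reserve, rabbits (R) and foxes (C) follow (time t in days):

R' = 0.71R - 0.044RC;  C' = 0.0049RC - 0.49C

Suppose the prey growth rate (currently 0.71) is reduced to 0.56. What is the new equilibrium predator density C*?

C* ≈ 12.7

At the interior fixed point, setting dR/dt = 0 with R > 0 fixes C* = (prey growth rate)/(RC coefficient) — independent of the other coefficients.
With the change, C* = 0.56/0.044 = 12.7; it falls from 16.1.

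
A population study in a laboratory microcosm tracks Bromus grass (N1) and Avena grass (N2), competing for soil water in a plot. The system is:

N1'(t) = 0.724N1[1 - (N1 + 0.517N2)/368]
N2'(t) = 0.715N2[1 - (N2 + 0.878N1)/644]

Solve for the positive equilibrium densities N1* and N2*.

N1* ≈ 64.2, N2* ≈ 588

Setting both brackets to zero gives the nullclines N1 + 0.517N2 = 368 and 0.878N1 + N2 = 644.
Substituting N2 = 644 - 0.878N1 into the first: N1(1 - 0.517·0.878) = 368 - 0.517·644.
So N1* = 35.1/0.546 = 64.2, and then N2* = 644 - 0.878·64.2 = 588.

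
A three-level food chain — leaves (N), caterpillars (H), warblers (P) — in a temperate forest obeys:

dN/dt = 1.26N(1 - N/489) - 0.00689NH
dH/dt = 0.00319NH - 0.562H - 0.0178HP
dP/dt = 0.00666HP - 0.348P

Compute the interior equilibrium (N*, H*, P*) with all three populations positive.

From dP/dt = 0: 0.00666H* = 0.348, so H* = 52.3.
From dN/dt = 0: 1.26(1 - N*/489) = 0.00689·52.3, giving N* = 489·(1 - 0.286) = 349.
From dH/dt = 0: 0.00319·349 - 0.562 = 0.0178P*, so P* = 0.552/0.0178 = 31.

N* ≈ 349, H* ≈ 52.3, P* ≈ 31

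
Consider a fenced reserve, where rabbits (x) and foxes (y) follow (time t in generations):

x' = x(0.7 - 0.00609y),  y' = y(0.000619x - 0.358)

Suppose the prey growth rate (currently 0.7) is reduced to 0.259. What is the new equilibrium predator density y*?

y* ≈ 42.5

At the interior fixed point, setting dx/dt = 0 with x > 0 fixes y* = (prey growth rate)/(xy coefficient) — independent of the other coefficients.
With the change, y* = 0.259/0.00609 = 42.5; it falls from 115.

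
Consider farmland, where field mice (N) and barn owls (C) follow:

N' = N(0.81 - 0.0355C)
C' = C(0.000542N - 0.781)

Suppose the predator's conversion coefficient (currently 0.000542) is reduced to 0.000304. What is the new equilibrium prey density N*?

N* ≈ 2570

At the interior fixed point, setting dC/dt = 0 with C > 0 fixes N* = (predator death rate)/(NC coefficient) — independent of the other coefficients.
With the change, N* = 0.781/0.000304 = 2570; it rises from 1440.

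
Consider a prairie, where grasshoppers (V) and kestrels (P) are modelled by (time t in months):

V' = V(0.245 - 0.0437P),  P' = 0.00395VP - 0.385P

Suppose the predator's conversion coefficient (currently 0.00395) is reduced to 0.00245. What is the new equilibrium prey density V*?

V* ≈ 157

At the interior fixed point, setting dP/dt = 0 with P > 0 fixes V* = (predator death rate)/(VP coefficient) — independent of the other coefficients.
With the change, V* = 0.385/0.00245 = 157; it rises from 97.5.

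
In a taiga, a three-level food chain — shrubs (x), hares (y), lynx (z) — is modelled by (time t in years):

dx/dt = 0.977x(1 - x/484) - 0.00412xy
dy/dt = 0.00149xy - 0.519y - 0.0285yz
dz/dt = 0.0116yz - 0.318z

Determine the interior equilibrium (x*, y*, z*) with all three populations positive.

x* ≈ 428, y* ≈ 27.4, z* ≈ 4.17

From dz/dt = 0: 0.0116y* = 0.318, so y* = 27.4.
From dx/dt = 0: 0.977(1 - x*/484) = 0.00412·27.4, giving x* = 484·(1 - 0.116) = 428.
From dy/dt = 0: 0.00149·428 - 0.519 = 0.0285z*, so z* = 0.119/0.0285 = 4.17.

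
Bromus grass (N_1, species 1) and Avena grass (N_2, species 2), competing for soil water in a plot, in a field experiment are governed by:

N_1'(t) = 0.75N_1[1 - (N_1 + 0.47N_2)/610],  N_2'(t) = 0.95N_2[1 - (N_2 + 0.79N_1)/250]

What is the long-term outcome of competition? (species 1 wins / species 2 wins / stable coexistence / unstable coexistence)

Compare the nullcline intercepts: K1/α12 = 610/0.47 = 1300 > K2 = 250; K2/α21 = 250/0.79 = 316 < K1 = 610.
Since the inequalities point opposite ways, species 1 can invade but species 2 cannot.

species 1 excludes species 2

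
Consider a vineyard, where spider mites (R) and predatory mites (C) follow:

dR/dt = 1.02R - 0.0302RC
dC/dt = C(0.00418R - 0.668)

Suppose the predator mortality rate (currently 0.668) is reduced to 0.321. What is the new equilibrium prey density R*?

R* ≈ 76.8

At the interior fixed point, setting dC/dt = 0 with C > 0 fixes R* = (predator death rate)/(RC coefficient) — independent of the other coefficients.
With the change, R* = 0.321/0.00418 = 76.8; it falls from 160.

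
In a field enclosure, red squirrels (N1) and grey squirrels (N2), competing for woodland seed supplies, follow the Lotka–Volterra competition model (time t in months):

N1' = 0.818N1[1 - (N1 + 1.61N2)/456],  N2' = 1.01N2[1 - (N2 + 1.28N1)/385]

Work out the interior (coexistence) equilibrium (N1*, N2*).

Setting both brackets to zero gives the nullclines N1 + 1.61N2 = 456 and 1.28N1 + N2 = 385.
Substituting N2 = 385 - 1.28N1 into the first: N1(1 - 1.61·1.28) = 456 - 1.61·385.
So N1* = -164/-1.06 = 154, and then N2* = 385 - 1.28·154 = 187.

N1* ≈ 154, N2* ≈ 187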